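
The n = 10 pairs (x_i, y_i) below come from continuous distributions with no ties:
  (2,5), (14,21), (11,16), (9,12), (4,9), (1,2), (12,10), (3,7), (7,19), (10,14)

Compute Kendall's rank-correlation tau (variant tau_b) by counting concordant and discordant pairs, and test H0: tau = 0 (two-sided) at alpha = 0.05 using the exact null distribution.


Step 1: Enumerate the 45 unordered pairs (i,j) with i<j and classify each by sign(x_j-x_i) * sign(y_j-y_i).
  (1,2):dx=+12,dy=+16->C; (1,3):dx=+9,dy=+11->C; (1,4):dx=+7,dy=+7->C; (1,5):dx=+2,dy=+4->C
  (1,6):dx=-1,dy=-3->C; (1,7):dx=+10,dy=+5->C; (1,8):dx=+1,dy=+2->C; (1,9):dx=+5,dy=+14->C
  (1,10):dx=+8,dy=+9->C; (2,3):dx=-3,dy=-5->C; (2,4):dx=-5,dy=-9->C; (2,5):dx=-10,dy=-12->C
  (2,6):dx=-13,dy=-19->C; (2,7):dx=-2,dy=-11->C; (2,8):dx=-11,dy=-14->C; (2,9):dx=-7,dy=-2->C
  (2,10):dx=-4,dy=-7->C; (3,4):dx=-2,dy=-4->C; (3,5):dx=-7,dy=-7->C; (3,6):dx=-10,dy=-14->C
  (3,7):dx=+1,dy=-6->D; (3,8):dx=-8,dy=-9->C; (3,9):dx=-4,dy=+3->D; (3,10):dx=-1,dy=-2->C
  (4,5):dx=-5,dy=-3->C; (4,6):dx=-8,dy=-10->C; (4,7):dx=+3,dy=-2->D; (4,8):dx=-6,dy=-5->C
  (4,9):dx=-2,dy=+7->D; (4,10):dx=+1,dy=+2->C; (5,6):dx=-3,dy=-7->C; (5,7):dx=+8,dy=+1->C
  (5,8):dx=-1,dy=-2->C; (5,9):dx=+3,dy=+10->C; (5,10):dx=+6,dy=+5->C; (6,7):dx=+11,dy=+8->C
  (6,8):dx=+2,dy=+5->C; (6,9):dx=+6,dy=+17->C; (6,10):dx=+9,dy=+12->C; (7,8):dx=-9,dy=-3->C
  (7,9):dx=-5,dy=+9->D; (7,10):dx=-2,dy=+4->D; (8,9):dx=+4,dy=+12->C; (8,10):dx=+7,dy=+7->C
  (9,10):dx=+3,dy=-5->D
Step 2: C = 38, D = 7, total pairs = 45.
Step 3: tau = (C - D)/(n(n-1)/2) = (38 - 7)/45 = 0.688889.
Step 4: Exact two-sided p-value (enumerate n! = 3628800 permutations of y under H0): p = 0.004687.
Step 5: alpha = 0.05. reject H0.

tau_b = 0.6889 (C=38, D=7), p = 0.004687, reject H0.


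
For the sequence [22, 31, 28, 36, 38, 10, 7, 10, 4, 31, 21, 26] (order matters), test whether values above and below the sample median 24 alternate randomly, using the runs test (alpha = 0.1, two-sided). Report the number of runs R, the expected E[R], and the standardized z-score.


Step 1: Compute median = 24; label A = above, B = below.
Labels in order: BAAAABBBBABA  (n_A = 6, n_B = 6)
Step 2: Count runs R = 6.
Step 3: Under H0 (random ordering), E[R] = 2*n_A*n_B/(n_A+n_B) + 1 = 2*6*6/12 + 1 = 7.0000.
        Var[R] = 2*n_A*n_B*(2*n_A*n_B - n_A - n_B) / ((n_A+n_B)^2 * (n_A+n_B-1)) = 4320/1584 = 2.7273.
        SD[R] = 1.6514.
Step 4: Continuity-corrected z = (R + 0.5 - E[R]) / SD[R] = (6 + 0.5 - 7.0000) / 1.6514 = -0.3028.
Step 5: Two-sided p-value via normal approximation = 2*(1 - Phi(|z|)) = 0.762069.
Step 6: alpha = 0.1. fail to reject H0.

R = 6, z = -0.3028, p = 0.762069, fail to reject H0.


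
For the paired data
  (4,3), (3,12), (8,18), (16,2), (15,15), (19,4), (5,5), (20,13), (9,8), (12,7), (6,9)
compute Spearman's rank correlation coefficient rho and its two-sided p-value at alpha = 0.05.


Step 1: Rank x and y separately (midranks; no ties here).
rank(x): 4->2, 3->1, 8->5, 16->9, 15->8, 19->10, 5->3, 20->11, 9->6, 12->7, 6->4
rank(y): 3->2, 12->8, 18->11, 2->1, 15->10, 4->3, 5->4, 13->9, 8->6, 7->5, 9->7
Step 2: d_i = R_x(i) - R_y(i); compute d_i^2.
  (2-2)^2=0, (1-8)^2=49, (5-11)^2=36, (9-1)^2=64, (8-10)^2=4, (10-3)^2=49, (3-4)^2=1, (11-9)^2=4, (6-6)^2=0, (7-5)^2=4, (4-7)^2=9
sum(d^2) = 220.
Step 3: rho = 1 - 6*220 / (11*(11^2 - 1)) = 1 - 1320/1320 = 0.000000.
Step 4: Under H0, t = rho * sqrt((n-2)/(1-rho^2)) = 0.0000 ~ t(9).
Step 5: Two-sided p-value from the t-distribution with 9 df = 1.000000.
Step 6: alpha = 0.05. fail to reject H0.

rho = 0.0000, p = 1.000000, fail to reject H0 at alpha = 0.05.


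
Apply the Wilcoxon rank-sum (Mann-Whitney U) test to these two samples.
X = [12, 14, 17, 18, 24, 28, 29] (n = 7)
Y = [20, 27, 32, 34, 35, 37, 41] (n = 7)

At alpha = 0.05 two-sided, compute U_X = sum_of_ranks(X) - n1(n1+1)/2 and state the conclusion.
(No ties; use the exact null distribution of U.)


Step 1: Combine and sort all 14 observations; assign midranks.
sorted (value, group): (12,X), (14,X), (17,X), (18,X), (20,Y), (24,X), (27,Y), (28,X), (29,X), (32,Y), (34,Y), (35,Y), (37,Y), (41,Y)
ranks: 12->1, 14->2, 17->3, 18->4, 20->5, 24->6, 27->7, 28->8, 29->9, 32->10, 34->11, 35->12, 37->13, 41->14
Step 2: Rank sum for X: R1 = 1 + 2 + 3 + 4 + 6 + 8 + 9 = 33.
Step 3: U_X = R1 - n1(n1+1)/2 = 33 - 7*8/2 = 33 - 28 = 5.
       U_Y = n1*n2 - U_X = 49 - 5 = 44.
Step 4: No ties, so the exact null distribution of U (based on enumerating the C(14,7) = 3432 equally likely rank assignments) gives the two-sided p-value.
Step 5: p-value = 0.011072; compare to alpha = 0.05. reject H0.

U_X = 5, p = 0.011072, reject H0 at alpha = 0.05.


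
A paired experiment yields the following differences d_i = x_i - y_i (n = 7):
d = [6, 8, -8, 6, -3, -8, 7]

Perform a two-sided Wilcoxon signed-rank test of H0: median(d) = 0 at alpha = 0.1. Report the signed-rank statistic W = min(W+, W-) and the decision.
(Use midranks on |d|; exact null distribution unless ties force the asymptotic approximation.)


Step 1: Drop any zero differences (none here) and take |d_i|.
|d| = [6, 8, 8, 6, 3, 8, 7]
Step 2: Midrank |d_i| (ties get averaged ranks).
ranks: |6|->2.5, |8|->6, |8|->6, |6|->2.5, |3|->1, |8|->6, |7|->4
Step 3: Attach original signs; sum ranks with positive sign and with negative sign.
W+ = 2.5 + 6 + 2.5 + 4 = 15
W- = 6 + 1 + 6 = 13
(Check: W+ + W- = 28 should equal n(n+1)/2 = 28.)
Step 4: Test statistic W = min(W+, W-) = 13.
Step 5: Ties in |d|, so use the tie-corrected normal approximation.
        E[W] = n(n+1)/4 = 7*8/4 = 14.
        Tie groups: |d|=6 (t=2), |d|=8 (t=3); sum(t^3 - t) = 30.
        Var[W] = n(n+1)(2n+1)/24 - sum(t^3-t)/48 = 840/24 - 30/48 = 34.375.
        z = (W - E[W]) / sqrt(Var[W]) = (13 - 14) / 5.8630 = -0.1706.
        Two-sided p = 2*Phi(z) = 0.864569.
Step 6: alpha = 0.1. fail to reject H0.

W+ = 15, W- = 13, W = min = 13, p = 0.864569, fail to reject H0.


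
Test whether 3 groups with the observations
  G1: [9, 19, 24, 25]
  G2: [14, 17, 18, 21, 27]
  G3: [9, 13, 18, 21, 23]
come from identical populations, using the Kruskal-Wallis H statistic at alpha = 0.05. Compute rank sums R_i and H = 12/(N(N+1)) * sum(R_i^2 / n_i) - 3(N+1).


Step 1: Combine all N = 14 observations and assign midranks.
sorted (value, group, rank): (9,G1,1.5), (9,G3,1.5), (13,G3,3), (14,G2,4), (17,G2,5), (18,G2,6.5), (18,G3,6.5), (19,G1,8), (21,G2,9.5), (21,G3,9.5), (23,G3,11), (24,G1,12), (25,G1,13), (27,G2,14)
Step 2: Sum ranks within each group.
R_1 = 34.5 (n_1 = 4)
R_2 = 39 (n_2 = 5)
R_3 = 31.5 (n_3 = 5)
Step 3: H = 12/(N(N+1)) * sum(R_i^2/n_i) - 3(N+1)
     = 12/(14*15) * (34.5^2/4 + 39^2/5 + 31.5^2/5) - 3*15
     = 0.057143 * 800.212 - 45
     = 0.726429.
Step 4: Ties present; correction factor C = 1 - 18/(14^3 - 14) = 0.993407. Corrected H = 0.726429 / 0.993407 = 0.731250.
Step 5: Under H0, H ~ chi^2(2); p-value = 0.693763.
Step 6: alpha = 0.05. fail to reject H0.

H = 0.7312, df = 2, p = 0.693763, fail to reject H0.


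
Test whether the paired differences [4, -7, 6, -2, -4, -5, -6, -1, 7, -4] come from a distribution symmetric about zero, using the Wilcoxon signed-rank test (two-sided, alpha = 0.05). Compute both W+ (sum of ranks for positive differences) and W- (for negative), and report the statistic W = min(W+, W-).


Step 1: Drop any zero differences (none here) and take |d_i|.
|d| = [4, 7, 6, 2, 4, 5, 6, 1, 7, 4]
Step 2: Midrank |d_i| (ties get averaged ranks).
ranks: |4|->4, |7|->9.5, |6|->7.5, |2|->2, |4|->4, |5|->6, |6|->7.5, |1|->1, |7|->9.5, |4|->4
Step 3: Attach original signs; sum ranks with positive sign and with negative sign.
W+ = 4 + 7.5 + 9.5 = 21
W- = 9.5 + 2 + 4 + 6 + 7.5 + 1 + 4 = 34
(Check: W+ + W- = 55 should equal n(n+1)/2 = 55.)
Step 4: Test statistic W = min(W+, W-) = 21.
Step 5: Ties in |d|, so use the tie-corrected normal approximation.
        E[W] = n(n+1)/4 = 10*11/4 = 27.5.
        Tie groups: |d|=4 (t=3), |d|=6 (t=2), |d|=7 (t=2); sum(t^3 - t) = 36.
        Var[W] = n(n+1)(2n+1)/24 - sum(t^3-t)/48 = 2310/24 - 36/48 = 95.5.
        z = (W - E[W]) / sqrt(Var[W]) = (21 - 27.5) / 9.7724 = -0.6651.
        Two-sided p = 2*Phi(z) = 0.505962.
Step 6: alpha = 0.05. fail to reject H0.

W+ = 21, W- = 34, W = min = 21, p = 0.505962, fail to reject H0.


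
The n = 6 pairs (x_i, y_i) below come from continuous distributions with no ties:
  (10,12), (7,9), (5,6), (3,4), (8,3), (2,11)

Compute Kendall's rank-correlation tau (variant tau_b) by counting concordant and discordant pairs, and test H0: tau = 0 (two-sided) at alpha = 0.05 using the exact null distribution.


Step 1: Enumerate the 15 unordered pairs (i,j) with i<j and classify each by sign(x_j-x_i) * sign(y_j-y_i).
  (1,2):dx=-3,dy=-3->C; (1,3):dx=-5,dy=-6->C; (1,4):dx=-7,dy=-8->C; (1,5):dx=-2,dy=-9->C
  (1,6):dx=-8,dy=-1->C; (2,3):dx=-2,dy=-3->C; (2,4):dx=-4,dy=-5->C; (2,5):dx=+1,dy=-6->D
  (2,6):dx=-5,dy=+2->D; (3,4):dx=-2,dy=-2->C; (3,5):dx=+3,dy=-3->D; (3,6):dx=-3,dy=+5->D
  (4,5):dx=+5,dy=-1->D; (4,6):dx=-1,dy=+7->D; (5,6):dx=-6,dy=+8->D
Step 2: C = 8, D = 7, total pairs = 15.
Step 3: tau = (C - D)/(n(n-1)/2) = (8 - 7)/15 = 0.066667.
Step 4: Exact two-sided p-value (enumerate n! = 720 permutations of y under H0): p = 1.000000.
Step 5: alpha = 0.05. fail to reject H0.

tau_b = 0.0667 (C=8, D=7), p = 1.000000, fail to reject H0.


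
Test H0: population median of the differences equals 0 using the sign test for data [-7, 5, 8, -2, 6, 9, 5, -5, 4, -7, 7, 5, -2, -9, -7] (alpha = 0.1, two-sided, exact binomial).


Step 1: Discard zero differences. Original n = 15; n_eff = number of nonzero differences = 15.
Nonzero differences (with sign): -7, +5, +8, -2, +6, +9, +5, -5, +4, -7, +7, +5, -2, -9, -7
Step 2: Count signs: positive = 8, negative = 7.
Step 3: Under H0: P(positive) = 0.5, so the number of positives S ~ Bin(15, 0.5).
Step 4: Two-sided exact p-value = sum of Bin(15,0.5) probabilities at or below the observed probability = 1.000000.
Step 5: alpha = 0.1. fail to reject H0.

n_eff = 15, pos = 8, neg = 7, p = 1.000000, fail to reject H0.


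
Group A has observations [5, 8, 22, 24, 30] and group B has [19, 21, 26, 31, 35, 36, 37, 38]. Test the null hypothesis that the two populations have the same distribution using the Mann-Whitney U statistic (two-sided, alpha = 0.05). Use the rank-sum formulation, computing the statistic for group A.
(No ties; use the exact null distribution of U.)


Step 1: Combine and sort all 13 observations; assign midranks.
sorted (value, group): (5,X), (8,X), (19,Y), (21,Y), (22,X), (24,X), (26,Y), (30,X), (31,Y), (35,Y), (36,Y), (37,Y), (38,Y)
ranks: 5->1, 8->2, 19->3, 21->4, 22->5, 24->6, 26->7, 30->8, 31->9, 35->10, 36->11, 37->12, 38->13
Step 2: Rank sum for X: R1 = 1 + 2 + 5 + 6 + 8 = 22.
Step 3: U_X = R1 - n1(n1+1)/2 = 22 - 5*6/2 = 22 - 15 = 7.
       U_Y = n1*n2 - U_X = 40 - 7 = 33.
Step 4: No ties, so the exact null distribution of U (based on enumerating the C(13,5) = 1287 equally likely rank assignments) gives the two-sided p-value.
Step 5: p-value = 0.065268; compare to alpha = 0.05. fail to reject H0.

U_X = 7, p = 0.065268, fail to reject H0 at alpha = 0.05.


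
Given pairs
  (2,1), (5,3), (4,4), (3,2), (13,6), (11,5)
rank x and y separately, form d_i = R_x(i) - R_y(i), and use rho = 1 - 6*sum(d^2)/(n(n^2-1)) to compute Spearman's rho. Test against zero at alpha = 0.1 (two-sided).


Step 1: Rank x and y separately (midranks; no ties here).
rank(x): 2->1, 5->4, 4->3, 3->2, 13->6, 11->5
rank(y): 1->1, 3->3, 4->4, 2->2, 6->6, 5->5
Step 2: d_i = R_x(i) - R_y(i); compute d_i^2.
  (1-1)^2=0, (4-3)^2=1, (3-4)^2=1, (2-2)^2=0, (6-6)^2=0, (5-5)^2=0
sum(d^2) = 2.
Step 3: rho = 1 - 6*2 / (6*(6^2 - 1)) = 1 - 12/210 = 0.942857.
Step 4: Under H0, t = rho * sqrt((n-2)/(1-rho^2)) = 5.6595 ~ t(4).
Step 5: Two-sided p-value from the t-distribution with 4 df = 0.004805.
Step 6: alpha = 0.1. reject H0.

rho = 0.9429, p = 0.004805, reject H0 at alpha = 0.1.


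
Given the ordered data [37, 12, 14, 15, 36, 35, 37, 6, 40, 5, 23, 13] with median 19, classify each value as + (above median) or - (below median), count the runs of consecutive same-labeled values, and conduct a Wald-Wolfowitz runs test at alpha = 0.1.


Step 1: Compute median = 19; label A = above, B = below.
Labels in order: ABBBAAABABAB  (n_A = 6, n_B = 6)
Step 2: Count runs R = 8.
Step 3: Under H0 (random ordering), E[R] = 2*n_A*n_B/(n_A+n_B) + 1 = 2*6*6/12 + 1 = 7.0000.
        Var[R] = 2*n_A*n_B*(2*n_A*n_B - n_A - n_B) / ((n_A+n_B)^2 * (n_A+n_B-1)) = 4320/1584 = 2.7273.
        SD[R] = 1.6514.
Step 4: Continuity-corrected z = (R - 0.5 - E[R]) / SD[R] = (8 - 0.5 - 7.0000) / 1.6514 = 0.3028.
Step 5: Two-sided p-value via normal approximation = 2*(1 - Phi(|z|)) = 0.762069.
Step 6: alpha = 0.1. fail to reject H0.

R = 8, z = 0.3028, p = 0.762069, fail to reject H0.


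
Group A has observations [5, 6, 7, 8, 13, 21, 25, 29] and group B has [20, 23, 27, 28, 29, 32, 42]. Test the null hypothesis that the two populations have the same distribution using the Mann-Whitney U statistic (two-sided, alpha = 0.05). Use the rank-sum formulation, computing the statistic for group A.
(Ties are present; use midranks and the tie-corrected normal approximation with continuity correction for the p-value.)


Step 1: Combine and sort all 15 observations; assign midranks.
sorted (value, group): (5,X), (6,X), (7,X), (8,X), (13,X), (20,Y), (21,X), (23,Y), (25,X), (27,Y), (28,Y), (29,X), (29,Y), (32,Y), (42,Y)
ranks: 5->1, 6->2, 7->3, 8->4, 13->5, 20->6, 21->7, 23->8, 25->9, 27->10, 28->11, 29->12.5, 29->12.5, 32->14, 42->15
Step 2: Rank sum for X: R1 = 1 + 2 + 3 + 4 + 5 + 7 + 9 + 12.5 = 43.5.
Step 3: U_X = R1 - n1(n1+1)/2 = 43.5 - 8*9/2 = 43.5 - 36 = 7.5.
       U_Y = n1*n2 - U_X = 56 - 7.5 = 48.5.
Step 4: Ties are present, so use the tie-corrected normal approximation (with continuity correction) for the p-value.
Step 5: p-value = 0.020524; compare to alpha = 0.05. reject H0.

U_X = 7.5, p = 0.020524, reject H0 at alpha = 0.05.


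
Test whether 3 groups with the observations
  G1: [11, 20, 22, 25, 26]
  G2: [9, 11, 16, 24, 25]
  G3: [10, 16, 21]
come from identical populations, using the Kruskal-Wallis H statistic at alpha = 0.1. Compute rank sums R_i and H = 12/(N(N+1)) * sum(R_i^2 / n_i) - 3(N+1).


Step 1: Combine all N = 13 observations and assign midranks.
sorted (value, group, rank): (9,G2,1), (10,G3,2), (11,G1,3.5), (11,G2,3.5), (16,G2,5.5), (16,G3,5.5), (20,G1,7), (21,G3,8), (22,G1,9), (24,G2,10), (25,G1,11.5), (25,G2,11.5), (26,G1,13)
Step 2: Sum ranks within each group.
R_1 = 44 (n_1 = 5)
R_2 = 31.5 (n_2 = 5)
R_3 = 15.5 (n_3 = 3)
Step 3: H = 12/(N(N+1)) * sum(R_i^2/n_i) - 3(N+1)
     = 12/(13*14) * (44^2/5 + 31.5^2/5 + 15.5^2/3) - 3*14
     = 0.065934 * 665.733 - 42
     = 1.894505.
Step 4: Ties present; correction factor C = 1 - 18/(13^3 - 13) = 0.991758. Corrected H = 1.894505 / 0.991758 = 1.910249.
Step 5: Under H0, H ~ chi^2(2); p-value = 0.384764.
Step 6: alpha = 0.1. fail to reject H0.

H = 1.9102, df = 2, p = 0.384764, fail to reject H0.


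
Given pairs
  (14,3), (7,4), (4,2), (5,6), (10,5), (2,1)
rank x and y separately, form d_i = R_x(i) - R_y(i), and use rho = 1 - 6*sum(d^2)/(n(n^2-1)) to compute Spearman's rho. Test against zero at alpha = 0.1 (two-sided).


Step 1: Rank x and y separately (midranks; no ties here).
rank(x): 14->6, 7->4, 4->2, 5->3, 10->5, 2->1
rank(y): 3->3, 4->4, 2->2, 6->6, 5->5, 1->1
Step 2: d_i = R_x(i) - R_y(i); compute d_i^2.
  (6-3)^2=9, (4-4)^2=0, (2-2)^2=0, (3-6)^2=9, (5-5)^2=0, (1-1)^2=0
sum(d^2) = 18.
Step 3: rho = 1 - 6*18 / (6*(6^2 - 1)) = 1 - 108/210 = 0.485714.
Step 4: Under H0, t = rho * sqrt((n-2)/(1-rho^2)) = 1.1113 ~ t(4).
Step 5: Two-sided p-value from the t-distribution with 4 df = 0.328723.
Step 6: alpha = 0.1. fail to reject H0.

rho = 0.4857, p = 0.328723, fail to reject H0 at alpha = 0.1.


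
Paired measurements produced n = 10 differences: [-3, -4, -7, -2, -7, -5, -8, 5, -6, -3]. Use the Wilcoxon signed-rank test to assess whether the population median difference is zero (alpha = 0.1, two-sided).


Step 1: Drop any zero differences (none here) and take |d_i|.
|d| = [3, 4, 7, 2, 7, 5, 8, 5, 6, 3]
Step 2: Midrank |d_i| (ties get averaged ranks).
ranks: |3|->2.5, |4|->4, |7|->8.5, |2|->1, |7|->8.5, |5|->5.5, |8|->10, |5|->5.5, |6|->7, |3|->2.5
Step 3: Attach original signs; sum ranks with positive sign and with negative sign.
W+ = 5.5 = 5.5
W- = 2.5 + 4 + 8.5 + 1 + 8.5 + 5.5 + 10 + 7 + 2.5 = 49.5
(Check: W+ + W- = 55 should equal n(n+1)/2 = 55.)
Step 4: Test statistic W = min(W+, W-) = 5.5.
Step 5: Ties in |d|, so use the tie-corrected normal approximation.
        E[W] = n(n+1)/4 = 10*11/4 = 27.5.
        Tie groups: |d|=3 (t=2), |d|=5 (t=2), |d|=7 (t=2); sum(t^3 - t) = 18.
        Var[W] = n(n+1)(2n+1)/24 - sum(t^3-t)/48 = 2310/24 - 18/48 = 95.875.
        z = (W - E[W]) / sqrt(Var[W]) = (5.5 - 27.5) / 9.7916 = -2.2468.
        Two-sided p = 2*Phi(z) = 0.024651.
Step 6: alpha = 0.1. reject H0.

W+ = 5.5, W- = 49.5, W = min = 5.5, p = 0.024651, reject H0.


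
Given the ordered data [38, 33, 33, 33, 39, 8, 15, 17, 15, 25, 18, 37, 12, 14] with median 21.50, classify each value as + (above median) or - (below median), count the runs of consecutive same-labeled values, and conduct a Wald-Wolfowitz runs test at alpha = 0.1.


Step 1: Compute median = 21.50; label A = above, B = below.
Labels in order: AAAAABBBBABABB  (n_A = 7, n_B = 7)
Step 2: Count runs R = 6.
Step 3: Under H0 (random ordering), E[R] = 2*n_A*n_B/(n_A+n_B) + 1 = 2*7*7/14 + 1 = 8.0000.
        Var[R] = 2*n_A*n_B*(2*n_A*n_B - n_A - n_B) / ((n_A+n_B)^2 * (n_A+n_B-1)) = 8232/2548 = 3.2308.
        SD[R] = 1.7974.
Step 4: Continuity-corrected z = (R + 0.5 - E[R]) / SD[R] = (6 + 0.5 - 8.0000) / 1.7974 = -0.8345.
Step 5: Two-sided p-value via normal approximation = 2*(1 - Phi(|z|)) = 0.403986.
Step 6: alpha = 0.1. fail to reject H0.

R = 6, z = -0.8345, p = 0.403986, fail to reject H0.


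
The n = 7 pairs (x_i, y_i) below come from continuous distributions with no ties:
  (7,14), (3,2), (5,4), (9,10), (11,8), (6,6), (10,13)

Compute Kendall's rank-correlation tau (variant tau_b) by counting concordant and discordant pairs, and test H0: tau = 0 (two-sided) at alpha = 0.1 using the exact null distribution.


Step 1: Enumerate the 21 unordered pairs (i,j) with i<j and classify each by sign(x_j-x_i) * sign(y_j-y_i).
  (1,2):dx=-4,dy=-12->C; (1,3):dx=-2,dy=-10->C; (1,4):dx=+2,dy=-4->D; (1,5):dx=+4,dy=-6->D
  (1,6):dx=-1,dy=-8->C; (1,7):dx=+3,dy=-1->D; (2,3):dx=+2,dy=+2->C; (2,4):dx=+6,dy=+8->C
  (2,5):dx=+8,dy=+6->C; (2,6):dx=+3,dy=+4->C; (2,7):dx=+7,dy=+11->C; (3,4):dx=+4,dy=+6->C
  (3,5):dx=+6,dy=+4->C; (3,6):dx=+1,dy=+2->C; (3,7):dx=+5,dy=+9->C; (4,5):dx=+2,dy=-2->D
  (4,6):dx=-3,dy=-4->C; (4,7):dx=+1,dy=+3->C; (5,6):dx=-5,dy=-2->C; (5,7):dx=-1,dy=+5->D
  (6,7):dx=+4,dy=+7->C
Step 2: C = 16, D = 5, total pairs = 21.
Step 3: tau = (C - D)/(n(n-1)/2) = (16 - 5)/21 = 0.523810.
Step 4: Exact two-sided p-value (enumerate n! = 5040 permutations of y under H0): p = 0.136111.
Step 5: alpha = 0.1. fail to reject H0.

tau_b = 0.5238 (C=16, D=5), p = 0.136111, fail to reject H0.


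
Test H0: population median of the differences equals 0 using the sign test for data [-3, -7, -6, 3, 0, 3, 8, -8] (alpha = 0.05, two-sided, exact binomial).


Step 1: Discard zero differences. Original n = 8; n_eff = number of nonzero differences = 7.
Nonzero differences (with sign): -3, -7, -6, +3, +3, +8, -8
Step 2: Count signs: positive = 3, negative = 4.
Step 3: Under H0: P(positive) = 0.5, so the number of positives S ~ Bin(7, 0.5).
Step 4: Two-sided exact p-value = sum of Bin(7,0.5) probabilities at or below the observed probability = 1.000000.
Step 5: alpha = 0.05. fail to reject H0.

n_eff = 7, pos = 3, neg = 4, p = 1.000000, fail to reject H0.


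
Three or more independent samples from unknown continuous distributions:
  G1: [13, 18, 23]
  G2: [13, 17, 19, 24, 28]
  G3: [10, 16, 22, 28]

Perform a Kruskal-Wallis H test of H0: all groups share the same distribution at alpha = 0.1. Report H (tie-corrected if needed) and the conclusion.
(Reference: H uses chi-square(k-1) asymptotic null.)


Step 1: Combine all N = 12 observations and assign midranks.
sorted (value, group, rank): (10,G3,1), (13,G1,2.5), (13,G2,2.5), (16,G3,4), (17,G2,5), (18,G1,6), (19,G2,7), (22,G3,8), (23,G1,9), (24,G2,10), (28,G2,11.5), (28,G3,11.5)
Step 2: Sum ranks within each group.
R_1 = 17.5 (n_1 = 3)
R_2 = 36 (n_2 = 5)
R_3 = 24.5 (n_3 = 4)
Step 3: H = 12/(N(N+1)) * sum(R_i^2/n_i) - 3(N+1)
     = 12/(12*13) * (17.5^2/3 + 36^2/5 + 24.5^2/4) - 3*13
     = 0.076923 * 511.346 - 39
     = 0.334295.
Step 4: Ties present; correction factor C = 1 - 12/(12^3 - 12) = 0.993007. Corrected H = 0.334295 / 0.993007 = 0.336649.
Step 5: Under H0, H ~ chi^2(2); p-value = 0.845080.
Step 6: alpha = 0.1. fail to reject H0.

H = 0.3366, df = 2, p = 0.845080, fail to reject H0.


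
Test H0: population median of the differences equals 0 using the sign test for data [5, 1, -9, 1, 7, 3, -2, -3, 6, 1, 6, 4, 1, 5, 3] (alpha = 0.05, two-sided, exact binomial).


Step 1: Discard zero differences. Original n = 15; n_eff = number of nonzero differences = 15.
Nonzero differences (with sign): +5, +1, -9, +1, +7, +3, -2, -3, +6, +1, +6, +4, +1, +5, +3
Step 2: Count signs: positive = 12, negative = 3.
Step 3: Under H0: P(positive) = 0.5, so the number of positives S ~ Bin(15, 0.5).
Step 4: Two-sided exact p-value = sum of Bin(15,0.5) probabilities at or below the observed probability = 0.035156.
Step 5: alpha = 0.05. reject H0.

n_eff = 15, pos = 12, neg = 3, p = 0.035156, reject H0.


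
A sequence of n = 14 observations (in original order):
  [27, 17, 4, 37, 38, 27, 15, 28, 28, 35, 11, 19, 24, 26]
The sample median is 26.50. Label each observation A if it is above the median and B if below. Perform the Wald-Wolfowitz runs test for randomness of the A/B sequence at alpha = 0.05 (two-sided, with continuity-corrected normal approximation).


Step 1: Compute median = 26.50; label A = above, B = below.
Labels in order: ABBAAABAAABBBB  (n_A = 7, n_B = 7)
Step 2: Count runs R = 6.
Step 3: Under H0 (random ordering), E[R] = 2*n_A*n_B/(n_A+n_B) + 1 = 2*7*7/14 + 1 = 8.0000.
        Var[R] = 2*n_A*n_B*(2*n_A*n_B - n_A - n_B) / ((n_A+n_B)^2 * (n_A+n_B-1)) = 8232/2548 = 3.2308.
        SD[R] = 1.7974.
Step 4: Continuity-corrected z = (R + 0.5 - E[R]) / SD[R] = (6 + 0.5 - 8.0000) / 1.7974 = -0.8345.
Step 5: Two-sided p-value via normal approximation = 2*(1 - Phi(|z|)) = 0.403986.
Step 6: alpha = 0.05. fail to reject H0.

R = 6, z = -0.8345, p = 0.403986, fail to reject H0.


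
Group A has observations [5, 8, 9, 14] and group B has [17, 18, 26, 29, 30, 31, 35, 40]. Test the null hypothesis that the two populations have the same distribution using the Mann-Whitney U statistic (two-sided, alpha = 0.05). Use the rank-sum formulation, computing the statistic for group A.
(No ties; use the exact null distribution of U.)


Step 1: Combine and sort all 12 observations; assign midranks.
sorted (value, group): (5,X), (8,X), (9,X), (14,X), (17,Y), (18,Y), (26,Y), (29,Y), (30,Y), (31,Y), (35,Y), (40,Y)
ranks: 5->1, 8->2, 9->3, 14->4, 17->5, 18->6, 26->7, 29->8, 30->9, 31->10, 35->11, 40->12
Step 2: Rank sum for X: R1 = 1 + 2 + 3 + 4 = 10.
Step 3: U_X = R1 - n1(n1+1)/2 = 10 - 4*5/2 = 10 - 10 = 0.
       U_Y = n1*n2 - U_X = 32 - 0 = 32.
Step 4: No ties, so the exact null distribution of U (based on enumerating the C(12,4) = 495 equally likely rank assignments) gives the two-sided p-value.
Step 5: p-value = 0.004040; compare to alpha = 0.05. reject H0.

U_X = 0, p = 0.004040, reject H0 at alpha = 0.05.


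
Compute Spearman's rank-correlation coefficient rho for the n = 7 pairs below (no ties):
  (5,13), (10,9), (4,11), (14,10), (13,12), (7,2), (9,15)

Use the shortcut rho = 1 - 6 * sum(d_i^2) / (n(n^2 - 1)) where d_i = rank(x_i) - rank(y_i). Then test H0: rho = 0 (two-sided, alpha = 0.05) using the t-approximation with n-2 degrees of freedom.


Step 1: Rank x and y separately (midranks; no ties here).
rank(x): 5->2, 10->5, 4->1, 14->7, 13->6, 7->3, 9->4
rank(y): 13->6, 9->2, 11->4, 10->3, 12->5, 2->1, 15->7
Step 2: d_i = R_x(i) - R_y(i); compute d_i^2.
  (2-6)^2=16, (5-2)^2=9, (1-4)^2=9, (7-3)^2=16, (6-5)^2=1, (3-1)^2=4, (4-7)^2=9
sum(d^2) = 64.
Step 3: rho = 1 - 6*64 / (7*(7^2 - 1)) = 1 - 384/336 = -0.142857.
Step 4: Under H0, t = rho * sqrt((n-2)/(1-rho^2)) = -0.3227 ~ t(5).
Step 5: Two-sided p-value from the t-distribution with 5 df = 0.759945.
Step 6: alpha = 0.05. fail to reject H0.

rho = -0.1429, p = 0.759945, fail to reject H0 at alpha = 0.05.


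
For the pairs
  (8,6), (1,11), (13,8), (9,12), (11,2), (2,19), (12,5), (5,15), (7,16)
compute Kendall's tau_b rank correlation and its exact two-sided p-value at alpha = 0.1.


Step 1: Enumerate the 36 unordered pairs (i,j) with i<j and classify each by sign(x_j-x_i) * sign(y_j-y_i).
  (1,2):dx=-7,dy=+5->D; (1,3):dx=+5,dy=+2->C; (1,4):dx=+1,dy=+6->C; (1,5):dx=+3,dy=-4->D
  (1,6):dx=-6,dy=+13->D; (1,7):dx=+4,dy=-1->D; (1,8):dx=-3,dy=+9->D; (1,9):dx=-1,dy=+10->D
  (2,3):dx=+12,dy=-3->D; (2,4):dx=+8,dy=+1->C; (2,5):dx=+10,dy=-9->D; (2,6):dx=+1,dy=+8->C
  (2,7):dx=+11,dy=-6->D; (2,8):dx=+4,dy=+4->C; (2,9):dx=+6,dy=+5->C; (3,4):dx=-4,dy=+4->D
  (3,5):dx=-2,dy=-6->C; (3,6):dx=-11,dy=+11->D; (3,7):dx=-1,dy=-3->C; (3,8):dx=-8,dy=+7->D
  (3,9):dx=-6,dy=+8->D; (4,5):dx=+2,dy=-10->D; (4,6):dx=-7,dy=+7->D; (4,7):dx=+3,dy=-7->D
  (4,8):dx=-4,dy=+3->D; (4,9):dx=-2,dy=+4->D; (5,6):dx=-9,dy=+17->D; (5,7):dx=+1,dy=+3->C
  (5,8):dx=-6,dy=+13->D; (5,9):dx=-4,dy=+14->D; (6,7):dx=+10,dy=-14->D; (6,8):dx=+3,dy=-4->D
  (6,9):dx=+5,dy=-3->D; (7,8):dx=-7,dy=+10->D; (7,9):dx=-5,dy=+11->D; (8,9):dx=+2,dy=+1->C
Step 2: C = 10, D = 26, total pairs = 36.
Step 3: tau = (C - D)/(n(n-1)/2) = (10 - 26)/36 = -0.444444.
Step 4: Exact two-sided p-value (enumerate n! = 362880 permutations of y under H0): p = 0.119439.
Step 5: alpha = 0.1. fail to reject H0.

tau_b = -0.4444 (C=10, D=26), p = 0.119439, fail to reject H0.


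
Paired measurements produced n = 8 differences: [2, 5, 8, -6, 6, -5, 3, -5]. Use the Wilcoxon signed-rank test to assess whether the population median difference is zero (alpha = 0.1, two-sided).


Step 1: Drop any zero differences (none here) and take |d_i|.
|d| = [2, 5, 8, 6, 6, 5, 3, 5]
Step 2: Midrank |d_i| (ties get averaged ranks).
ranks: |2|->1, |5|->4, |8|->8, |6|->6.5, |6|->6.5, |5|->4, |3|->2, |5|->4
Step 3: Attach original signs; sum ranks with positive sign and with negative sign.
W+ = 1 + 4 + 8 + 6.5 + 2 = 21.5
W- = 6.5 + 4 + 4 = 14.5
(Check: W+ + W- = 36 should equal n(n+1)/2 = 36.)
Step 4: Test statistic W = min(W+, W-) = 14.5.
Step 5: Ties in |d|, so use the tie-corrected normal approximation.
        E[W] = n(n+1)/4 = 8*9/4 = 18.
        Tie groups: |d|=5 (t=3), |d|=6 (t=2); sum(t^3 - t) = 30.
        Var[W] = n(n+1)(2n+1)/24 - sum(t^3-t)/48 = 1224/24 - 30/48 = 50.375.
        z = (W - E[W]) / sqrt(Var[W]) = (14.5 - 18) / 7.0975 = -0.4931.
        Two-sided p = 2*Phi(z) = 0.621921.
Step 6: alpha = 0.1. fail to reject H0.

W+ = 21.5, W- = 14.5, W = min = 14.5, p = 0.621921, fail to reject H0.


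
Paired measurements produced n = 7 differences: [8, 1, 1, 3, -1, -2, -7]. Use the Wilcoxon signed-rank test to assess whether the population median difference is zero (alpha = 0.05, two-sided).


Step 1: Drop any zero differences (none here) and take |d_i|.
|d| = [8, 1, 1, 3, 1, 2, 7]
Step 2: Midrank |d_i| (ties get averaged ranks).
ranks: |8|->7, |1|->2, |1|->2, |3|->5, |1|->2, |2|->4, |7|->6
Step 3: Attach original signs; sum ranks with positive sign and with negative sign.
W+ = 7 + 2 + 2 + 5 = 16
W- = 2 + 4 + 6 = 12
(Check: W+ + W- = 28 should equal n(n+1)/2 = 28.)
Step 4: Test statistic W = min(W+, W-) = 12.
Step 5: Ties in |d|, so use the tie-corrected normal approximation.
        E[W] = n(n+1)/4 = 7*8/4 = 14.
        Tie groups: |d|=1 (t=3); sum(t^3 - t) = 24.
        Var[W] = n(n+1)(2n+1)/24 - sum(t^3-t)/48 = 840/24 - 24/48 = 34.5.
        z = (W - E[W]) / sqrt(Var[W]) = (12 - 14) / 5.8737 = -0.3405.
        Two-sided p = 2*Phi(z) = 0.733478.
Step 6: alpha = 0.05. fail to reject H0.

W+ = 16, W- = 12, W = min = 12, p = 0.733478, fail to reject H0.


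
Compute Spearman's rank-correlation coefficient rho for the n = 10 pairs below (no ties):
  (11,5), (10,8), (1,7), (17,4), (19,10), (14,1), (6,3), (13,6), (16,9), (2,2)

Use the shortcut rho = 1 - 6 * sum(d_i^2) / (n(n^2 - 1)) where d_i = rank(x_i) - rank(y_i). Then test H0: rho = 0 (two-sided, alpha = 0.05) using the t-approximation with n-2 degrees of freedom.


Step 1: Rank x and y separately (midranks; no ties here).
rank(x): 11->5, 10->4, 1->1, 17->9, 19->10, 14->7, 6->3, 13->6, 16->8, 2->2
rank(y): 5->5, 8->8, 7->7, 4->4, 10->10, 1->1, 3->3, 6->6, 9->9, 2->2
Step 2: d_i = R_x(i) - R_y(i); compute d_i^2.
  (5-5)^2=0, (4-8)^2=16, (1-7)^2=36, (9-4)^2=25, (10-10)^2=0, (7-1)^2=36, (3-3)^2=0, (6-6)^2=0, (8-9)^2=1, (2-2)^2=0
sum(d^2) = 114.
Step 3: rho = 1 - 6*114 / (10*(10^2 - 1)) = 1 - 684/990 = 0.309091.
Step 4: Under H0, t = rho * sqrt((n-2)/(1-rho^2)) = 0.9193 ~ t(8).
Step 5: Two-sided p-value from the t-distribution with 8 df = 0.384841.
Step 6: alpha = 0.05. fail to reject H0.

rho = 0.3091, p = 0.384841, fail to reject H0 at alpha = 0.05.


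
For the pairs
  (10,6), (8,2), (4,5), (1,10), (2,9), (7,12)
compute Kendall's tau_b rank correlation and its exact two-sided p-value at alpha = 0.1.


Step 1: Enumerate the 15 unordered pairs (i,j) with i<j and classify each by sign(x_j-x_i) * sign(y_j-y_i).
  (1,2):dx=-2,dy=-4->C; (1,3):dx=-6,dy=-1->C; (1,4):dx=-9,dy=+4->D; (1,5):dx=-8,dy=+3->D
  (1,6):dx=-3,dy=+6->D; (2,3):dx=-4,dy=+3->D; (2,4):dx=-7,dy=+8->D; (2,5):dx=-6,dy=+7->D
  (2,6):dx=-1,dy=+10->D; (3,4):dx=-3,dy=+5->D; (3,5):dx=-2,dy=+4->D; (3,6):dx=+3,dy=+7->C
  (4,5):dx=+1,dy=-1->D; (4,6):dx=+6,dy=+2->C; (5,6):dx=+5,dy=+3->C
Step 2: C = 5, D = 10, total pairs = 15.
Step 3: tau = (C - D)/(n(n-1)/2) = (5 - 10)/15 = -0.333333.
Step 4: Exact two-sided p-value (enumerate n! = 720 permutations of y under H0): p = 0.469444.
Step 5: alpha = 0.1. fail to reject H0.

tau_b = -0.3333 (C=5, D=10), p = 0.469444, fail to reject H0.


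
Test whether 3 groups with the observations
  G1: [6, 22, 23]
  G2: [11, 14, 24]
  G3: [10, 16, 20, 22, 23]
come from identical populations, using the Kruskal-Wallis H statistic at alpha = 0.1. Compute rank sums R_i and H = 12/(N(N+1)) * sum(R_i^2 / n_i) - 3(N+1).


Step 1: Combine all N = 11 observations and assign midranks.
sorted (value, group, rank): (6,G1,1), (10,G3,2), (11,G2,3), (14,G2,4), (16,G3,5), (20,G3,6), (22,G1,7.5), (22,G3,7.5), (23,G1,9.5), (23,G3,9.5), (24,G2,11)
Step 2: Sum ranks within each group.
R_1 = 18 (n_1 = 3)
R_2 = 18 (n_2 = 3)
R_3 = 30 (n_3 = 5)
Step 3: H = 12/(N(N+1)) * sum(R_i^2/n_i) - 3(N+1)
     = 12/(11*12) * (18^2/3 + 18^2/3 + 30^2/5) - 3*12
     = 0.090909 * 396 - 36
     = 0.000000.
Step 4: Ties present; correction factor C = 1 - 12/(11^3 - 11) = 0.990909. Corrected H = 0.000000 / 0.990909 = 0.000000.
Step 5: Under H0, H ~ chi^2(2); p-value = 1.000000.
Step 6: alpha = 0.1. fail to reject H0.

H = 0.0000, df = 2, p = 1.000000, fail to reject H0.


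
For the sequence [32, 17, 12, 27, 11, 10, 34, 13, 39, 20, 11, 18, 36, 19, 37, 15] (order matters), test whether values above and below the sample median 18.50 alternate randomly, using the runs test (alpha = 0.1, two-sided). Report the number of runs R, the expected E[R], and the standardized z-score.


Step 1: Compute median = 18.50; label A = above, B = below.
Labels in order: ABBABBABAABBAAAB  (n_A = 8, n_B = 8)
Step 2: Count runs R = 10.
Step 3: Under H0 (random ordering), E[R] = 2*n_A*n_B/(n_A+n_B) + 1 = 2*8*8/16 + 1 = 9.0000.
        Var[R] = 2*n_A*n_B*(2*n_A*n_B - n_A - n_B) / ((n_A+n_B)^2 * (n_A+n_B-1)) = 14336/3840 = 3.7333.
        SD[R] = 1.9322.
Step 4: Continuity-corrected z = (R - 0.5 - E[R]) / SD[R] = (10 - 0.5 - 9.0000) / 1.9322 = 0.2588.
Step 5: Two-sided p-value via normal approximation = 2*(1 - Phi(|z|)) = 0.795809.
Step 6: alpha = 0.1. fail to reject H0.

R = 10, z = 0.2588, p = 0.795809, fail to reject H0.


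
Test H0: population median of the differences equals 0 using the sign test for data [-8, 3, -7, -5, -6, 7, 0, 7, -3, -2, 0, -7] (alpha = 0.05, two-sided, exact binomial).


Step 1: Discard zero differences. Original n = 12; n_eff = number of nonzero differences = 10.
Nonzero differences (with sign): -8, +3, -7, -5, -6, +7, +7, -3, -2, -7
Step 2: Count signs: positive = 3, negative = 7.
Step 3: Under H0: P(positive) = 0.5, so the number of positives S ~ Bin(10, 0.5).
Step 4: Two-sided exact p-value = sum of Bin(10,0.5) probabilities at or below the observed probability = 0.343750.
Step 5: alpha = 0.05. fail to reject H0.

n_eff = 10, pos = 3, neg = 7, p = 0.343750, fail to reject H0.


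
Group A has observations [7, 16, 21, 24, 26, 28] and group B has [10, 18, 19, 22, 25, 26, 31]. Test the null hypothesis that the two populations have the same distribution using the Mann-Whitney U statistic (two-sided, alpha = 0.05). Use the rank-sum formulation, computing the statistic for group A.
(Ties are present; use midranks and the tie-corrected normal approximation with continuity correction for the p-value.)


Step 1: Combine and sort all 13 observations; assign midranks.
sorted (value, group): (7,X), (10,Y), (16,X), (18,Y), (19,Y), (21,X), (22,Y), (24,X), (25,Y), (26,X), (26,Y), (28,X), (31,Y)
ranks: 7->1, 10->2, 16->3, 18->4, 19->5, 21->6, 22->7, 24->8, 25->9, 26->10.5, 26->10.5, 28->12, 31->13
Step 2: Rank sum for X: R1 = 1 + 3 + 6 + 8 + 10.5 + 12 = 40.5.
Step 3: U_X = R1 - n1(n1+1)/2 = 40.5 - 6*7/2 = 40.5 - 21 = 19.5.
       U_Y = n1*n2 - U_X = 42 - 19.5 = 22.5.
Step 4: Ties are present, so use the tie-corrected normal approximation (with continuity correction) for the p-value.
Step 5: p-value = 0.886248; compare to alpha = 0.05. fail to reject H0.

U_X = 19.5, p = 0.886248, fail to reject H0 at alpha = 0.05.


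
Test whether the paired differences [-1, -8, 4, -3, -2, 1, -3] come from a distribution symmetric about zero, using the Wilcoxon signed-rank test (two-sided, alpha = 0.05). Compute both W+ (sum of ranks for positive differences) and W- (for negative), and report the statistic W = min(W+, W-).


Step 1: Drop any zero differences (none here) and take |d_i|.
|d| = [1, 8, 4, 3, 2, 1, 3]
Step 2: Midrank |d_i| (ties get averaged ranks).
ranks: |1|->1.5, |8|->7, |4|->6, |3|->4.5, |2|->3, |1|->1.5, |3|->4.5
Step 3: Attach original signs; sum ranks with positive sign and with negative sign.
W+ = 6 + 1.5 = 7.5
W- = 1.5 + 7 + 4.5 + 3 + 4.5 = 20.5
(Check: W+ + W- = 28 should equal n(n+1)/2 = 28.)
Step 4: Test statistic W = min(W+, W-) = 7.5.
Step 5: Ties in |d|, so use the tie-corrected normal approximation.
        E[W] = n(n+1)/4 = 7*8/4 = 14.
        Tie groups: |d|=1 (t=2), |d|=3 (t=2); sum(t^3 - t) = 12.
        Var[W] = n(n+1)(2n+1)/24 - sum(t^3-t)/48 = 840/24 - 12/48 = 34.75.
        z = (W - E[W]) / sqrt(Var[W]) = (7.5 - 14) / 5.8949 = -1.1026.
        Two-sided p = 2*Phi(z) = 0.270181.
Step 6: alpha = 0.05. fail to reject H0.

W+ = 7.5, W- = 20.5, W = min = 7.5, p = 0.270181, fail to reject H0.


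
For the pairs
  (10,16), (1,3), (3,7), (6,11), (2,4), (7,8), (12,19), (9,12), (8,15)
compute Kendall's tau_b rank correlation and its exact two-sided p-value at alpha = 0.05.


Step 1: Enumerate the 36 unordered pairs (i,j) with i<j and classify each by sign(x_j-x_i) * sign(y_j-y_i).
  (1,2):dx=-9,dy=-13->C; (1,3):dx=-7,dy=-9->C; (1,4):dx=-4,dy=-5->C; (1,5):dx=-8,dy=-12->C
  (1,6):dx=-3,dy=-8->C; (1,7):dx=+2,dy=+3->C; (1,8):dx=-1,dy=-4->C; (1,9):dx=-2,dy=-1->C
  (2,3):dx=+2,dy=+4->C; (2,4):dx=+5,dy=+8->C; (2,5):dx=+1,dy=+1->C; (2,6):dx=+6,dy=+5->C
  (2,7):dx=+11,dy=+16->C; (2,8):dx=+8,dy=+9->C; (2,9):dx=+7,dy=+12->C; (3,4):dx=+3,dy=+4->C
  (3,5):dx=-1,dy=-3->C; (3,6):dx=+4,dy=+1->C; (3,7):dx=+9,dy=+12->C; (3,8):dx=+6,dy=+5->C
  (3,9):dx=+5,dy=+8->C; (4,5):dx=-4,dy=-7->C; (4,6):dx=+1,dy=-3->D; (4,7):dx=+6,dy=+8->C
  (4,8):dx=+3,dy=+1->C; (4,9):dx=+2,dy=+4->C; (5,6):dx=+5,dy=+4->C; (5,7):dx=+10,dy=+15->C
  (5,8):dx=+7,dy=+8->C; (5,9):dx=+6,dy=+11->C; (6,7):dx=+5,dy=+11->C; (6,8):dx=+2,dy=+4->C
  (6,9):dx=+1,dy=+7->C; (7,8):dx=-3,dy=-7->C; (7,9):dx=-4,dy=-4->C; (8,9):dx=-1,dy=+3->D
Step 2: C = 34, D = 2, total pairs = 36.
Step 3: tau = (C - D)/(n(n-1)/2) = (34 - 2)/36 = 0.888889.
Step 4: Exact two-sided p-value (enumerate n! = 362880 permutations of y under H0): p = 0.000243.
Step 5: alpha = 0.05. reject H0.

tau_b = 0.8889 (C=34, D=2), p = 0.000243, reject H0.


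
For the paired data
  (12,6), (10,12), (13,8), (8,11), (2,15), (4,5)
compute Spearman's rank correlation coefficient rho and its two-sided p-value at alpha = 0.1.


Step 1: Rank x and y separately (midranks; no ties here).
rank(x): 12->5, 10->4, 13->6, 8->3, 2->1, 4->2
rank(y): 6->2, 12->5, 8->3, 11->4, 15->6, 5->1
Step 2: d_i = R_x(i) - R_y(i); compute d_i^2.
  (5-2)^2=9, (4-5)^2=1, (6-3)^2=9, (3-4)^2=1, (1-6)^2=25, (2-1)^2=1
sum(d^2) = 46.
Step 3: rho = 1 - 6*46 / (6*(6^2 - 1)) = 1 - 276/210 = -0.314286.
Step 4: Under H0, t = rho * sqrt((n-2)/(1-rho^2)) = -0.6621 ~ t(4).
Step 5: Two-sided p-value from the t-distribution with 4 df = 0.544093.
Step 6: alpha = 0.1. fail to reject H0.

rho = -0.3143, p = 0.544093, fail to reject H0 at alpha = 0.1.


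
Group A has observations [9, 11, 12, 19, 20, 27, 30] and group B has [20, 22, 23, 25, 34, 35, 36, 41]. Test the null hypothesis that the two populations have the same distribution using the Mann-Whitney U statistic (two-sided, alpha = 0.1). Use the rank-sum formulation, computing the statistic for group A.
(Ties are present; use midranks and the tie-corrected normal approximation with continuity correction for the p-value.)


Step 1: Combine and sort all 15 observations; assign midranks.
sorted (value, group): (9,X), (11,X), (12,X), (19,X), (20,X), (20,Y), (22,Y), (23,Y), (25,Y), (27,X), (30,X), (34,Y), (35,Y), (36,Y), (41,Y)
ranks: 9->1, 11->2, 12->3, 19->4, 20->5.5, 20->5.5, 22->7, 23->8, 25->9, 27->10, 30->11, 34->12, 35->13, 36->14, 41->15
Step 2: Rank sum for X: R1 = 1 + 2 + 3 + 4 + 5.5 + 10 + 11 = 36.5.
Step 3: U_X = R1 - n1(n1+1)/2 = 36.5 - 7*8/2 = 36.5 - 28 = 8.5.
       U_Y = n1*n2 - U_X = 56 - 8.5 = 47.5.
Step 4: Ties are present, so use the tie-corrected normal approximation (with continuity correction) for the p-value.
Step 5: p-value = 0.027751; compare to alpha = 0.1. reject H0.

U_X = 8.5, p = 0.027751, reject H0 at alpha = 0.1.


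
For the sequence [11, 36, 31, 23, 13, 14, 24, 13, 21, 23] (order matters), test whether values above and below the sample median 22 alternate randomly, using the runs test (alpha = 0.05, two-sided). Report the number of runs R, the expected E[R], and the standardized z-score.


Step 1: Compute median = 22; label A = above, B = below.
Labels in order: BAAABBABBA  (n_A = 5, n_B = 5)
Step 2: Count runs R = 6.
Step 3: Under H0 (random ordering), E[R] = 2*n_A*n_B/(n_A+n_B) + 1 = 2*5*5/10 + 1 = 6.0000.
        Var[R] = 2*n_A*n_B*(2*n_A*n_B - n_A - n_B) / ((n_A+n_B)^2 * (n_A+n_B-1)) = 2000/900 = 2.2222.
        SD[R] = 1.4907.
Step 4: R = E[R], so z = 0 with no continuity correction.
Step 5: Two-sided p-value via normal approximation = 2*(1 - Phi(|z|)) = 1.000000.
Step 6: alpha = 0.05. fail to reject H0.

R = 6, z = 0.0000, p = 1.000000, fail to reject H0.


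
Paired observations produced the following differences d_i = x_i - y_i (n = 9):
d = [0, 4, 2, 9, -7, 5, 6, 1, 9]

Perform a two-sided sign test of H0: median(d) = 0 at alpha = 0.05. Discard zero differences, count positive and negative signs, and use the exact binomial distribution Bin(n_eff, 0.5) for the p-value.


Step 1: Discard zero differences. Original n = 9; n_eff = number of nonzero differences = 8.
Nonzero differences (with sign): +4, +2, +9, -7, +5, +6, +1, +9
Step 2: Count signs: positive = 7, negative = 1.
Step 3: Under H0: P(positive) = 0.5, so the number of positives S ~ Bin(8, 0.5).
Step 4: Two-sided exact p-value = sum of Bin(8,0.5) probabilities at or below the observed probability = 0.070312.
Step 5: alpha = 0.05. fail to reject H0.

n_eff = 8, pos = 7, neg = 1, p = 0.070312, fail to reject H0.


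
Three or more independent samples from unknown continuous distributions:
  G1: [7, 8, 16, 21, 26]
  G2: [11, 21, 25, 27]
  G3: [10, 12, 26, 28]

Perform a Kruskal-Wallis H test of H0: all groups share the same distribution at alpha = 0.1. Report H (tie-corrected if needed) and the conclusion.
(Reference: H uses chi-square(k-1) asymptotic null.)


Step 1: Combine all N = 13 observations and assign midranks.
sorted (value, group, rank): (7,G1,1), (8,G1,2), (10,G3,3), (11,G2,4), (12,G3,5), (16,G1,6), (21,G1,7.5), (21,G2,7.5), (25,G2,9), (26,G1,10.5), (26,G3,10.5), (27,G2,12), (28,G3,13)
Step 2: Sum ranks within each group.
R_1 = 27 (n_1 = 5)
R_2 = 32.5 (n_2 = 4)
R_3 = 31.5 (n_3 = 4)
Step 3: H = 12/(N(N+1)) * sum(R_i^2/n_i) - 3(N+1)
     = 12/(13*14) * (27^2/5 + 32.5^2/4 + 31.5^2/4) - 3*14
     = 0.065934 * 657.925 - 42
     = 1.379670.
Step 4: Ties present; correction factor C = 1 - 12/(13^3 - 13) = 0.994505. Corrected H = 1.379670 / 0.994505 = 1.387293.
Step 5: Under H0, H ~ chi^2(2); p-value = 0.499750.
Step 6: alpha = 0.1. fail to reject H0.

H = 1.3873, df = 2, p = 0.499750, fail to reject H0.
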